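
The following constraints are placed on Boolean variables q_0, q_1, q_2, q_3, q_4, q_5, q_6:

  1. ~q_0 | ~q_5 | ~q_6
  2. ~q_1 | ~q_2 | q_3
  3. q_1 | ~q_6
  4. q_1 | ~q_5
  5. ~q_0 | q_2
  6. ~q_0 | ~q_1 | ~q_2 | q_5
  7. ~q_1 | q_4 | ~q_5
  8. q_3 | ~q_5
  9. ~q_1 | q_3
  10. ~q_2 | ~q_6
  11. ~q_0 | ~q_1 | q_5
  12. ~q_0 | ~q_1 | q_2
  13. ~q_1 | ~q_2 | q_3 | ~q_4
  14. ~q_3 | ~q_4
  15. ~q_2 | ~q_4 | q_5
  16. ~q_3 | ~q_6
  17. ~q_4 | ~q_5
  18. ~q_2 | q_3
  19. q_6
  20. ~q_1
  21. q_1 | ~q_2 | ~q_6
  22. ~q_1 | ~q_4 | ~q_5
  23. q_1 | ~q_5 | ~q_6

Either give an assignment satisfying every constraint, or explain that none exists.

Case q_1 = True:
  Clause (~q_1) is falsified — contradiction.
Case q_1 = False:
  (q_1 | ~q_6) forces q_6 = False.
  Clause (q_6) is falsified — contradiction.
Both cases fail, so the formula is unsatisfiable.

Unsatisfiable — no assignment works.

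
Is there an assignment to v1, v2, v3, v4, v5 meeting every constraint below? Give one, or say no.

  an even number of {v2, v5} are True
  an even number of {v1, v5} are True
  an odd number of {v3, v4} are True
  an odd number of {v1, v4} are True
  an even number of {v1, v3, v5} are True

v1 = False, v2 = False, v3 = False, v4 = True, v5 = False

{v2, v5}: 0 true → even ✓
{v1, v5}: 0 true → even ✓
{v3, v4}: 1 true → odd ✓
{v1, v4}: 1 true → odd ✓
{v1, v3, v5}: 0 true → even ✓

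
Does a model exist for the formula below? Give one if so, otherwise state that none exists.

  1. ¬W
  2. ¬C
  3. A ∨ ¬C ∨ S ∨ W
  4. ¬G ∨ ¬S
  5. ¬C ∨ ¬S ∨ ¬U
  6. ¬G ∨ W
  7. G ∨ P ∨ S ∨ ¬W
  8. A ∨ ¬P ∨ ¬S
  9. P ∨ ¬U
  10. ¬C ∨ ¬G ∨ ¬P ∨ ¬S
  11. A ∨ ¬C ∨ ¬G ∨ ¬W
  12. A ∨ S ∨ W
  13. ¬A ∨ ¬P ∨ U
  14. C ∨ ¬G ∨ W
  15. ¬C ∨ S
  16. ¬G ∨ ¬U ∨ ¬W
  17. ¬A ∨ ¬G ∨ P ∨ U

Unit clause (¬W) forces W = False.
Unit clause (¬C) forces C = False.
In (¬G ∨ W) only ¬G is left, so G = False.
Set S = False.
  then (A ∨ S ∨ W) forces A = True.
Set P = True.
  then (¬A ∨ ¬P ∨ U) forces U = True.
All clauses satisfied.

S: False, P: True, A: True, W: False, G: False, C: False, U: True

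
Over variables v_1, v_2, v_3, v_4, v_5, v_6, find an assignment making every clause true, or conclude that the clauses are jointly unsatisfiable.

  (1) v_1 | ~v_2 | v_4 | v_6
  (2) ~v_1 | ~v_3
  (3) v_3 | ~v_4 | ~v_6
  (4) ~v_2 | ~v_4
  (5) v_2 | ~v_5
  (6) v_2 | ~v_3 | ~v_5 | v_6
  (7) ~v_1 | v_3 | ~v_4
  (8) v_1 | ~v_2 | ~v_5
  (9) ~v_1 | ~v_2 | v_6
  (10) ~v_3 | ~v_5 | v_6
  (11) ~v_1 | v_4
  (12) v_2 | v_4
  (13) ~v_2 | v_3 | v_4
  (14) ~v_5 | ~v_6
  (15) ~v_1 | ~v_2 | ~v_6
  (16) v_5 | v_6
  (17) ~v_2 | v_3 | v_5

v_1=F, v_2=F, v_3=T, v_4=T, v_5=F, v_6=T

Try v_1 = True:
  (~v_1 | ~v_3) forces v_3 = False.
  (~v_1 | v_3 | ~v_4) forces v_4 = False.
  clause (~v_1 | v_4) is falsified — backtrack.
So v_1 = False.
Set v_2 = False.
  then (v_2 | ~v_5) forces v_5 = False.
  then (v_2 | v_4) forces v_4 = True.
  then (v_5 | v_6) forces v_6 = True.
  then (v_3 | ~v_4 | ~v_6) forces v_3 = True.
All clauses satisfied.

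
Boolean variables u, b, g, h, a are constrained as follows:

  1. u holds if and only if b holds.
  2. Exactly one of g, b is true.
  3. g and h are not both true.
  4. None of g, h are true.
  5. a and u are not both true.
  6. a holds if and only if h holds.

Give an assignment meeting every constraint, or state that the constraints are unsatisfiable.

u: True, b: True, g: False, h: False, a: False

  (1) u=T, b=T — same ✓
  (2) {g, b}: 1 true — exactly one ✓
  (3) g=F, h=F — not both ✓
  (4) {g, h}: 0 true — none ✓
  (5) a=F, u=T — not both ✓
  (6) a=F, h=F — same ✓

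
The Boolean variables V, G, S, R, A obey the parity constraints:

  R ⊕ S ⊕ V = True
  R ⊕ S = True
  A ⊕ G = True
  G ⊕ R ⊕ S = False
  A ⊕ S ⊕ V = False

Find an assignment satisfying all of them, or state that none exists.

V: False; G: True; S: False; R: True; A: False

R ⊕ S ⊕ V = T ⊕ F ⊕ F = True ✓
R ⊕ S = T ⊕ F = True ✓
A ⊕ G = F ⊕ T = True ✓
G ⊕ R ⊕ S = T ⊕ T ⊕ F = False ✓
A ⊕ S ⊕ V = F ⊕ F ⊕ F = False ✓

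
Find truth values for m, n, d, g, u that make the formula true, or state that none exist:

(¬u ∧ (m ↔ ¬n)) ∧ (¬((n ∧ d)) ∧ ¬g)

m = True; n = False; d = True; g = False; u = False

  ¬u ∧ (m ↔ ¬n) = True
    ¬u = True
    m ↔ ¬n = True
      ¬n = True
  ¬((n ∧ d)) ∧ ¬g = True
    ¬((n ∧ d)) = True
      n ∧ d = False
    ¬g = True
Both conjuncts True, so the formula holds.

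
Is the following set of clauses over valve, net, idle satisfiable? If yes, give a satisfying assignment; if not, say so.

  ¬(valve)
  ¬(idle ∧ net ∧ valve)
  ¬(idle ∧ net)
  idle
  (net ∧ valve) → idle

valve = False, net = False, idle = True

Unit clause (¬valve) forces valve = False.
Unit clause (idle) forces idle = True.
In (¬idle ∨ ¬net) only ¬net is left, so net = False.
Check each clause:
  (¬valve): ¬valve holds.
  (idle): idle holds.
  (idle ∨ ¬net ∨ ¬valve): idle holds.
  (¬idle ∨ ¬net ∨ ¬valve): ¬net holds.
  (¬idle ∨ ¬net): ¬net holds.
All clauses satisfied.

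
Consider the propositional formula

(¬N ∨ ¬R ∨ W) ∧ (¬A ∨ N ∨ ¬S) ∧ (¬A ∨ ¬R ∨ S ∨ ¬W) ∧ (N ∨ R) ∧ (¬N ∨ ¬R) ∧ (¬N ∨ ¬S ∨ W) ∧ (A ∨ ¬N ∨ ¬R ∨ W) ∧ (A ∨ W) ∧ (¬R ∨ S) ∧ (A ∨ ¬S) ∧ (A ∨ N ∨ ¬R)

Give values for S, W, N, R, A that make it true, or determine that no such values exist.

Set S = True.
  then (A ∨ ¬S) forces A = True.
  then (¬A ∨ N ∨ ¬S) forces N = True.
  then (¬N ∨ ¬R) forces R = False.
  then (¬N ∨ ¬S ∨ W) forces W = True.
All clauses satisfied.

S = True, W = True, N = True, R = False, A = True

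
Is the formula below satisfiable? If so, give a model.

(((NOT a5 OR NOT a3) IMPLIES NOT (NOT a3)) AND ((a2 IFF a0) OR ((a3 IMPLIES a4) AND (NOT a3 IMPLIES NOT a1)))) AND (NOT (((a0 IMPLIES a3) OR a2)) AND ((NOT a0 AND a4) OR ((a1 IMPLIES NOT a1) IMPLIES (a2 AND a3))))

The formula is unsatisfiable.

Case a3 = True: the conjunct NOT (((a0 IMPLIES a3) OR a2)) becomes NOT ((True OR a2)) = False.
Case a3 = False: the conjunct (NOT a5 OR NOT a3) IMPLIES NOT (NOT a3) becomes (NOT a5 OR True) IMPLIES NOT True = False.
Both cases fail — unsatisfiable.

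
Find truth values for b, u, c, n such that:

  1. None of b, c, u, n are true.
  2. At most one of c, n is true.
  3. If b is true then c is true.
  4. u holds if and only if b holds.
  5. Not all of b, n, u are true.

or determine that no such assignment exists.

b: False; u: False; c: False; n: False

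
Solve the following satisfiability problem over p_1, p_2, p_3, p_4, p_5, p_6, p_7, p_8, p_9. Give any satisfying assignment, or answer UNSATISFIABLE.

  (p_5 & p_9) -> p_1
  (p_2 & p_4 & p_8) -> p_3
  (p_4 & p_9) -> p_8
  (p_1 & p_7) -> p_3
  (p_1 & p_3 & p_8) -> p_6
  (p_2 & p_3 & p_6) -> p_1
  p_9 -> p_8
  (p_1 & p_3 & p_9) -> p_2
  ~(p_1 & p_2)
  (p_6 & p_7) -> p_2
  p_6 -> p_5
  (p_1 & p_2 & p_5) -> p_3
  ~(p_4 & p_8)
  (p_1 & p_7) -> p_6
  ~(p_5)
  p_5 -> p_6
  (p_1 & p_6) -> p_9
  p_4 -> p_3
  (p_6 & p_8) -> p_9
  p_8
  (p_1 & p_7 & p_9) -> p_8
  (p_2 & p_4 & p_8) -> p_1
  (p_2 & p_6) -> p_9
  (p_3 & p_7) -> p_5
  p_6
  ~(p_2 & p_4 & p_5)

Case p_5 = True:
  Clause (~p_5) is falsified — contradiction.
Case p_5 = False:
  (p_6) forces p_6 = True.
  Clause (p_5 | ~p_6) is falsified — contradiction.
Both cases fail, so the formula is unsatisfiable.

UNSATISFIABLE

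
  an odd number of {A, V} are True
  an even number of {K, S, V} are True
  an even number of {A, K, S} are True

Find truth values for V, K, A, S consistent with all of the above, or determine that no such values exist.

Adding constraints 1, 2, 3 mod 2: every variable appears an even number of times on the left, so the left side is 0.
But the right sides sum to 1 (mod 2). 0 ≠ 1 — the system is inconsistent.

The formula is unsatisfiable.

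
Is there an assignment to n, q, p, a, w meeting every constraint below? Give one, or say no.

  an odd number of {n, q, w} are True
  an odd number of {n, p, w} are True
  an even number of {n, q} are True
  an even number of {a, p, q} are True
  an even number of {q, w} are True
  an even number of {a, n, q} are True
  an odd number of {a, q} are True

n = True, q = True, p = True, a = False, w = True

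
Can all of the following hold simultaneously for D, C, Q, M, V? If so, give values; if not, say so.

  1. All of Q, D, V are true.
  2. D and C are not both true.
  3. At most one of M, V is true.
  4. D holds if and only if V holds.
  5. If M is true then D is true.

D = True, C = False, Q = True, M = False, V = True

  (1) {Q, D, V}: all 3 true ✓
  (2) D=T, C=F — not both ✓
  (3) {M, V}: 1 true — at most one ✓
  (4) D=T, V=T — same ✓
  (5) M=F ⇒ D: vacuous ✓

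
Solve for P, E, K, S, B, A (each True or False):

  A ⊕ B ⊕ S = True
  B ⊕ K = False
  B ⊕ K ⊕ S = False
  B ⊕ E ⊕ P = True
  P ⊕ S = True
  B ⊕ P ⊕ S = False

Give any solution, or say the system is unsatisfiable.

P = True, E = True, K = True, S = False, B = True, A = False

A ⊕ B ⊕ S = F ⊕ T ⊕ F = True ✓
B ⊕ K = T ⊕ T = False ✓
B ⊕ K ⊕ S = T ⊕ T ⊕ F = False ✓
B ⊕ E ⊕ P = T ⊕ T ⊕ T = True ✓
P ⊕ S = T ⊕ F = True ✓
B ⊕ P ⊕ S = T ⊕ T ⊕ F = False ✓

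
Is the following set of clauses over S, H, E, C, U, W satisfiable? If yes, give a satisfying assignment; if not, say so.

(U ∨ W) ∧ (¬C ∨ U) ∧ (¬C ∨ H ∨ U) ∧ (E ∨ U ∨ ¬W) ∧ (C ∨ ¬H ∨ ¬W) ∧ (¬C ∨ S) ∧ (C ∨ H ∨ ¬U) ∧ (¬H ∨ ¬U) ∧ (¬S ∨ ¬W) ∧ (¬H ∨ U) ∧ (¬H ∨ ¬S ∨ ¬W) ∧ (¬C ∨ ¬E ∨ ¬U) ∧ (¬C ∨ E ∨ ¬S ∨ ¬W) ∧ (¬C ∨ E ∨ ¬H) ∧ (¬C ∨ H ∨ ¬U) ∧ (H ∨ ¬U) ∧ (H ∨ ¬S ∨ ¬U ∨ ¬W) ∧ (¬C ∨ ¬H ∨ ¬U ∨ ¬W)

Set S = False.
  then (¬C ∨ S) forces C = False.
Try H = True:
  (C ∨ ¬H ∨ ¬W) forces W = False.
  (U ∨ W) forces U = True.
  clause (¬H ∨ ¬U) is falsified — backtrack.
So H = False.
  then (C ∨ H ∨ ¬U) forces U = False.
  then (U ∨ W) forces W = True.
  then (E ∨ U ∨ ¬W) forces E = True.
All clauses satisfied.

S = False, H = False, E = True, C = False, U = False, W = True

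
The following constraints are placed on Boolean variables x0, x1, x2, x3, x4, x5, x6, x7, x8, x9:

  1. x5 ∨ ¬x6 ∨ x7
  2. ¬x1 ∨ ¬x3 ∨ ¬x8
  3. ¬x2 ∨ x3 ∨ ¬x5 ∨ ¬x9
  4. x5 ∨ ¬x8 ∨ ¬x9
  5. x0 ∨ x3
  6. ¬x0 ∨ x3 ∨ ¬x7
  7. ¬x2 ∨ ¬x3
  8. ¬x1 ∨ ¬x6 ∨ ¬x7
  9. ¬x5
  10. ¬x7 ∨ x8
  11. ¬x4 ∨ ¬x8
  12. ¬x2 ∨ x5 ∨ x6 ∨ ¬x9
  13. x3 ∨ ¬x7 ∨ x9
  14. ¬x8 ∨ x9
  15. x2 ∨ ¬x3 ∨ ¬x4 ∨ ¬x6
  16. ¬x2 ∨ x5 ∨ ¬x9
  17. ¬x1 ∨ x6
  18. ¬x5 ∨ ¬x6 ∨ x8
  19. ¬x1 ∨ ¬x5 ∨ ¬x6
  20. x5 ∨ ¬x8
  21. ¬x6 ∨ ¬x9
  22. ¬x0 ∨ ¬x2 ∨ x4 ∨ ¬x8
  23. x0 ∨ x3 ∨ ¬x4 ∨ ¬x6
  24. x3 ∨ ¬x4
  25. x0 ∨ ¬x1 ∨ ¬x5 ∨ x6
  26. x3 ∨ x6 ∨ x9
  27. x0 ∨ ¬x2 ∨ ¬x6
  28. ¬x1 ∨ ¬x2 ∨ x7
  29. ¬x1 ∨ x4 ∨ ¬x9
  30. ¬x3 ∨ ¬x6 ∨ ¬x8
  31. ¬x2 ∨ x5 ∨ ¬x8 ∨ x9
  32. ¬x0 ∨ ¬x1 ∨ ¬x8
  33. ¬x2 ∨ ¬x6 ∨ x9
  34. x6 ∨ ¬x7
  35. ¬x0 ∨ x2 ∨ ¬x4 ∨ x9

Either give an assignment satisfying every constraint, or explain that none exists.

Unit clause (¬x5) forces x5 = False.
In (x5 ∨ ¬x8) only ¬x8 is left, so x8 = False.
In (¬x7 ∨ x8) only ¬x7 is left, so x7 = False.
In (x5 ∨ ¬x6 ∨ x7) only ¬x6 is left, so x6 = False.
In (¬x1 ∨ x6) only ¬x1 is left, so x1 = False.
Set x0 = False.
  then (x0 ∨ x3) forces x3 = True.
  then (¬x2 ∨ ¬x3) forces x2 = False.
Set x4 = True.
Set x9 = True.
All clauses satisfied.

x0 = False, x1 = False, x2 = False, x3 = True, x4 = True, x5 = False, x6 = False, x7 = False, x8 = False, x9 = True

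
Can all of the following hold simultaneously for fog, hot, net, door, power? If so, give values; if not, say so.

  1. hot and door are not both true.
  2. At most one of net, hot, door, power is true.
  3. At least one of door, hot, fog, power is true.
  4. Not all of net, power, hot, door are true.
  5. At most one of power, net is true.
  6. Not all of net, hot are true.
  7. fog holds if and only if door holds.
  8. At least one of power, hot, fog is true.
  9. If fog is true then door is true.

fog = True, hot = False, net = False, door = True, power = False

  (1) hot=F, door=T — not both ✓
  (2) {net, hot, door, power}: 1 true — at most one ✓
  (3) {door, hot, fog, power}: 2 true — at least one ✓
  (4) {net, power, hot, door}: 1/4 true — not all ✓
  (5) {power, net}: 0 true — at most one ✓
  (6) {net, hot}: 0/2 true — not all ✓
  (7) fog=T, door=T — same ✓
  (8) {power, hot, fog}: 1 true — at least one ✓
  (9) fog=T ⇒ door: T ✓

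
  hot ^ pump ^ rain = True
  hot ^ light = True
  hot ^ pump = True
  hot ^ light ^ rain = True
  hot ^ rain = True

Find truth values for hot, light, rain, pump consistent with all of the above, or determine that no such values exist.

hot = True, light = False, rain = False, pump = False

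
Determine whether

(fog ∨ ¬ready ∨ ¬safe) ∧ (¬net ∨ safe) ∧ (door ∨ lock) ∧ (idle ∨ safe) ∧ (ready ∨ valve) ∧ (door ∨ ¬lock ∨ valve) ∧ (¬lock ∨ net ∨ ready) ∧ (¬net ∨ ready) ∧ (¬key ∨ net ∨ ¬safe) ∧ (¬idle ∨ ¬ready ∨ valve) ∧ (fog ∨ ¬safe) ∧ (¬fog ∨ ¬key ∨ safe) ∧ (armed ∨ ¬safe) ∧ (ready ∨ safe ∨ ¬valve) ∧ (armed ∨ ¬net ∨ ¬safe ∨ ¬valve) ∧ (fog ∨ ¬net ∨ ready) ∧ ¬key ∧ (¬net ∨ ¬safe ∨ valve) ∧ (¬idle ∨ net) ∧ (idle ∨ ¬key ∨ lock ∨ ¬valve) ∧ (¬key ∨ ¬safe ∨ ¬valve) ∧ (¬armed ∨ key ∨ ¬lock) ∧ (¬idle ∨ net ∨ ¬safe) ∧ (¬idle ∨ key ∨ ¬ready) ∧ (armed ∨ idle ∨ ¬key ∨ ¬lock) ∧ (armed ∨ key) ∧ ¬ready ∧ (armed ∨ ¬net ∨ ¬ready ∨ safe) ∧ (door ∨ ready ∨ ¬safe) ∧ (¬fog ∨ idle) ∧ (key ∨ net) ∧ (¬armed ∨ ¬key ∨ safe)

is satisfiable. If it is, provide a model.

No satisfying assignment exists.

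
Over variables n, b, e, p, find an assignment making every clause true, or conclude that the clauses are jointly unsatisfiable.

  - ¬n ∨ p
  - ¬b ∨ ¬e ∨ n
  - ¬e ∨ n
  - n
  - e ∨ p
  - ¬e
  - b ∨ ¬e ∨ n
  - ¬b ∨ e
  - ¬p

Unsatisfiable

Case n = True:
  (¬n ∨ p) forces p = True.
  Clause (¬p) is falsified — contradiction.
Case n = False:
  Clause (n) is falsified — contradiction.
Both cases fail, so the formula is unsatisfiable.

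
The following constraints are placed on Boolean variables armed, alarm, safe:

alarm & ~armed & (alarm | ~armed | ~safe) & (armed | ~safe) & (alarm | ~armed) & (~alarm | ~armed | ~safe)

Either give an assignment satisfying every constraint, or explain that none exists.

Unit clause (alarm) forces alarm = True.
Unit clause (~armed) forces armed = False.
In (armed | ~safe) only ~safe is left, so safe = False.
Check each clause:
  (alarm): alarm holds.
  (~armed): ~armed holds.
  (alarm | ~armed | ~safe): alarm holds.
  (armed | ~safe): ~safe holds.
  (alarm | ~armed): alarm holds.
  (~alarm | ~armed | ~safe): ~armed holds.
All clauses satisfied.

armed=F, alarm=T, safe=F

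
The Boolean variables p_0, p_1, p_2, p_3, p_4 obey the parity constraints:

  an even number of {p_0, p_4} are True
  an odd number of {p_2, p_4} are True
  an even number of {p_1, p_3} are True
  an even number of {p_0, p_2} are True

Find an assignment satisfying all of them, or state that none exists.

Adding constraints 1, 2, 4 mod 2: every variable appears an even number of times on the left, so the left side is 0.
But the right sides sum to 1 (mod 2). 0 ≠ 1 — the system is inconsistent.

Unsatisfiable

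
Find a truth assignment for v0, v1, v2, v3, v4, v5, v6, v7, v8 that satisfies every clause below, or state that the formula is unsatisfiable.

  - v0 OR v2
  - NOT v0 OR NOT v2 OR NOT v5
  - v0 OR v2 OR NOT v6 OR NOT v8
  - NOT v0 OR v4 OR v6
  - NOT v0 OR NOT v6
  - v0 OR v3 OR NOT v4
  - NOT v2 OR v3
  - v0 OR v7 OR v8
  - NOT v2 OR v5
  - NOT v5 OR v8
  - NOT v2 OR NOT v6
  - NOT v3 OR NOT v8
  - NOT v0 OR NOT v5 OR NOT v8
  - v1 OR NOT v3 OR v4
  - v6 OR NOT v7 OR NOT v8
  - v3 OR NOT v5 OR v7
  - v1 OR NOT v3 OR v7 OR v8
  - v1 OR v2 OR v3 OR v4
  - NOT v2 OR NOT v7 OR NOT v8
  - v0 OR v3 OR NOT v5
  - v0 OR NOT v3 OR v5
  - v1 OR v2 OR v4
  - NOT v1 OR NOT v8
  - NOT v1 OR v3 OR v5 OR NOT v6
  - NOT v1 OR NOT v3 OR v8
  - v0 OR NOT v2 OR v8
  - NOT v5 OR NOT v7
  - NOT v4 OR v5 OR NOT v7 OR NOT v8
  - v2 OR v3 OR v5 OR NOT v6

v0 = True, v1 = False, v2 = False, v3 = False, v4 = True, v5 = False, v6 = False, v7 = False, v8 = True

Try v0 = False:
  (v0 OR v2) forces v2 = True.
  (NOT v2 OR v3) forces v3 = True.
  (NOT v2 OR v5) forces v5 = True.
  (NOT v5 OR v8) forces v8 = True.
  clause (NOT v3 OR NOT v8) is falsified — backtrack.
So v0 = True.
  then (NOT v0 OR NOT v6) forces v6 = False.
  then (NOT v0 OR v4 OR v6) forces v4 = True.
Set v1 = False.
Set v2 = False.
Set v3 = False.
Try v5 = True:
  (NOT v5 OR v8) forces v8 = True.
  clause (NOT v0 OR NOT v5 OR NOT v8) is falsified — backtrack.
So v5 = False.
Set v7 = False.
Set v8 = True.
All clauses satisfied.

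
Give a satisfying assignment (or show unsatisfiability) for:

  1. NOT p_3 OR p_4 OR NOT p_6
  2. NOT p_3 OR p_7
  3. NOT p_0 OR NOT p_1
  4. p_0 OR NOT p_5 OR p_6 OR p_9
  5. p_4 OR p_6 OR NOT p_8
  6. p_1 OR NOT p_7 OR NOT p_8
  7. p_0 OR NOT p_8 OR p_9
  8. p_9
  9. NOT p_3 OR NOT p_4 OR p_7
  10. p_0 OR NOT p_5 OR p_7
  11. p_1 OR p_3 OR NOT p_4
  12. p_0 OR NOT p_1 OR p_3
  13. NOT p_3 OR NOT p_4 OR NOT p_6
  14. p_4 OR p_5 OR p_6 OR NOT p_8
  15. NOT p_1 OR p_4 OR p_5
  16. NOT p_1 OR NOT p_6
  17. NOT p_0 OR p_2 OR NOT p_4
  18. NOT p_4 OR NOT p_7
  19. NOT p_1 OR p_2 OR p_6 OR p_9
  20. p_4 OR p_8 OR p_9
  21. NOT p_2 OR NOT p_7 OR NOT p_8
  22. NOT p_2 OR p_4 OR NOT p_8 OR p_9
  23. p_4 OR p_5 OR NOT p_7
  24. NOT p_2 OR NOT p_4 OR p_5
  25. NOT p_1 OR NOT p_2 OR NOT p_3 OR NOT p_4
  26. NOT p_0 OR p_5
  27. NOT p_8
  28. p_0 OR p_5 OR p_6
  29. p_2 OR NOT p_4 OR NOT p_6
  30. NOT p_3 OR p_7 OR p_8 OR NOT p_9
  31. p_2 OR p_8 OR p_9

Unit clause (p_9) forces p_9 = True.
Unit clause (NOT p_8) forces p_8 = False.
Set p_0 = True.
  then (NOT p_0 OR NOT p_1) forces p_1 = False.
  then (NOT p_0 OR p_5) forces p_5 = True.
Set p_2 = True.
Set p_3 = False.
  then (p_1 OR p_3 OR NOT p_4) forces p_4 = False.
Set p_6 = True.
Set p_7 = False.
All clauses satisfied.

p_0 = True, p_1 = False, p_2 = True, p_3 = False, p_4 = False, p_5 = True, p_6 = True, p_7 = False, p_8 = False, p_9 = True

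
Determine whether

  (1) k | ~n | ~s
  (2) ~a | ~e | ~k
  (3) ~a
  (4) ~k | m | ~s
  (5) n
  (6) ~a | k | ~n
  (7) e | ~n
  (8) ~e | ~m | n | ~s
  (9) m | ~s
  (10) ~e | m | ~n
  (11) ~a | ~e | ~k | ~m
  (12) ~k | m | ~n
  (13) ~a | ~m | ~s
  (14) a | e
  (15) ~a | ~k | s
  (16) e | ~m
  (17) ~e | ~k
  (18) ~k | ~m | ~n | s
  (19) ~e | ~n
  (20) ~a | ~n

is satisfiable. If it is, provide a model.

Case a = True:
  Clause (~a) is falsified — contradiction.
Case a = False:
  (n) forces n = True.
  (e | ~n) forces e = True.
  Clause (~e | ~n) is falsified — contradiction.
Both cases fail, so the formula is unsatisfiable.

Unsatisfiable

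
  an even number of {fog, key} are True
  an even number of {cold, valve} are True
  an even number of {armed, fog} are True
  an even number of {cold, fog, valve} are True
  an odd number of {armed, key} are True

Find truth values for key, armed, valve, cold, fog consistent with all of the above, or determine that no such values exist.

Adding constraints 1, 3, 5 mod 2: every variable appears an even number of times on the left, so the left side is 0.
But the right sides sum to 1 (mod 2). 0 ≠ 1 — the system is inconsistent.

Unsatisfiable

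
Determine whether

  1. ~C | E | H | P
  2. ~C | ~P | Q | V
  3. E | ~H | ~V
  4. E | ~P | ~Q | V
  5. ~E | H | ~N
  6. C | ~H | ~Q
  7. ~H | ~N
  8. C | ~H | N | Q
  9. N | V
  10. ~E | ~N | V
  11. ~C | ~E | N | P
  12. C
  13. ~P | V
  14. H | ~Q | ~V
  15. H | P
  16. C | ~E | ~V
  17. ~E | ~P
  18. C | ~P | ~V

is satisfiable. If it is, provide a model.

C: True; Q: False; H: False; V: True; E: False; P: True; N: True

Unit clause (C) forces C = True.
Set Q = False.
Try H = True:
  (~H | ~N) forces N = False.
  (N | V) forces V = True.
  (E | ~H | ~V) forces E = True.
  (~C | ~E | N | P) forces P = True.
  clause (~E | ~P) is falsified — backtrack.
So H = False.
  then (H | P) forces P = True.
  then (~E | ~P) forces E = False.
  then (~C | ~P | Q | V) forces V = True.
Set N = True.
All clauses satisfied.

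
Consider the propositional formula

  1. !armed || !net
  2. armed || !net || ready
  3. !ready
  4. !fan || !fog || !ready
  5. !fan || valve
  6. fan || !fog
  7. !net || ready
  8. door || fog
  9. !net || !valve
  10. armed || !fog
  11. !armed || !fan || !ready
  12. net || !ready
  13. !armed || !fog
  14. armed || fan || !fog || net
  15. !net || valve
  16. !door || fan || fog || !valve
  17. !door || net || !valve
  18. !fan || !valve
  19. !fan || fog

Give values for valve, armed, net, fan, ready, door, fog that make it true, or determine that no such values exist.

valve: False, armed: False, net: False, fan: False, ready: False, door: True, fog: False

Unit clause (!ready) forces ready = False.
In (!net || ready) only !net is left, so net = False.
Try valve = True:
  (!door || net || !valve) forces door = False.
  (door || fog) forces fog = True.
  (fan || !fog) forces fan = True.
  clause (!fan || !valve) is falsified — backtrack.
So valve = False.
  then (!fan || valve) forces fan = False.
  then (fan || !fog) forces fog = False.
  then (door || fog) forces door = True.
Set armed = False.
All clauses satisfied.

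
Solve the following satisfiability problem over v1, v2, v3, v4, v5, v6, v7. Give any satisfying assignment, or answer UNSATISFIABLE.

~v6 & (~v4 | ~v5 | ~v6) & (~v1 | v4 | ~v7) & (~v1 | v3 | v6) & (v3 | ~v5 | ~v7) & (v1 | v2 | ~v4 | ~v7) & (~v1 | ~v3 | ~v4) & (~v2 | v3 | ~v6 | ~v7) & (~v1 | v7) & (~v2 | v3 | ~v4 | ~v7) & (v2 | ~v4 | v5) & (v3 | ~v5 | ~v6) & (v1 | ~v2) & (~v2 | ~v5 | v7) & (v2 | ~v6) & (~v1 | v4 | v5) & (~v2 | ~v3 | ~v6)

Unit clause (~v6) forces v6 = False.
Try v1 = True:
  (~v1 | v3 | v6) forces v3 = True.
  (~v1 | ~v3 | ~v4) forces v4 = False.
  (~v1 | v4 | ~v7) forces v7 = False.
  clause (~v1 | v7) is falsified — backtrack.
So v1 = False.
  then (v1 | ~v2) forces v2 = False.
Set v3 = True.
Set v4 = False.
Set v5 = True.
Set v7 = False.
All clauses satisfied.

v1=F, v2=F, v3=T, v4=F, v5=T, v6=F, v7=F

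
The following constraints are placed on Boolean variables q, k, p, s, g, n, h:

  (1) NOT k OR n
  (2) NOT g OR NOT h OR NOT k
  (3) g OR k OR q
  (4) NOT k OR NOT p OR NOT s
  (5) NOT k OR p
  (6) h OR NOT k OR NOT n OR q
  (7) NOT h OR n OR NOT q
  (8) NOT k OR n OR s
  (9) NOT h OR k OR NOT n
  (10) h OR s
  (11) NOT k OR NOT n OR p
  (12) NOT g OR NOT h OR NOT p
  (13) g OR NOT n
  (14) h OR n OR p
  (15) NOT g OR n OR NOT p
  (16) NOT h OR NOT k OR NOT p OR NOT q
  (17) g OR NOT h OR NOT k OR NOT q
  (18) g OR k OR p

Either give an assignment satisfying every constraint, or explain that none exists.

Set q = False.
Set k = False.
  then (g OR k OR q) forces g = True.
Set p = False.
Set s = True.
Set n = False.
  then (h OR n OR p) forces h = True.
All clauses satisfied.

q=F; k=F; p=F; s=T; g=T; n=F; h=T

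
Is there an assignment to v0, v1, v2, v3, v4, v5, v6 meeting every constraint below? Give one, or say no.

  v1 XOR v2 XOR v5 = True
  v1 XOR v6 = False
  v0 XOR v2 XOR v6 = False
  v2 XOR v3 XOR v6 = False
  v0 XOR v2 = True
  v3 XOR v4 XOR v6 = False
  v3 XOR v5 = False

Unsatisfiable — no assignment works.

Adding constraints 1, 2, 4, 7 mod 2: every variable appears an even number of times on the left, so the left side is 0.
But the right sides sum to 1 (mod 2). 0 ≠ 1 — the system is inconsistent.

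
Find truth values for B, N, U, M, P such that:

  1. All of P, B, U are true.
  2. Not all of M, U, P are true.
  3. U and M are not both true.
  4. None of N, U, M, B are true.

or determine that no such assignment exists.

Unsatisfiable — no assignment works.

Case B = True:
  Constraint (4) is violated (B=T) — contradiction.
Case B = False:
  Constraint (1) is violated (B=F) — contradiction.
Both cases fail — unsatisfiable.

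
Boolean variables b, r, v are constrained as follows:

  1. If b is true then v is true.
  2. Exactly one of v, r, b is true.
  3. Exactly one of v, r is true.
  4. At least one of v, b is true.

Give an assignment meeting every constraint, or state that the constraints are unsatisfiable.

b: False, r: False, v: True

  (1) b=F ⇒ v: vacuous ✓
  (2) {v, r, b}: 1 true — exactly one ✓
  (3) {v, r}: 1 true — exactly one ✓
  (4) {v, b}: 1 true — at least one ✓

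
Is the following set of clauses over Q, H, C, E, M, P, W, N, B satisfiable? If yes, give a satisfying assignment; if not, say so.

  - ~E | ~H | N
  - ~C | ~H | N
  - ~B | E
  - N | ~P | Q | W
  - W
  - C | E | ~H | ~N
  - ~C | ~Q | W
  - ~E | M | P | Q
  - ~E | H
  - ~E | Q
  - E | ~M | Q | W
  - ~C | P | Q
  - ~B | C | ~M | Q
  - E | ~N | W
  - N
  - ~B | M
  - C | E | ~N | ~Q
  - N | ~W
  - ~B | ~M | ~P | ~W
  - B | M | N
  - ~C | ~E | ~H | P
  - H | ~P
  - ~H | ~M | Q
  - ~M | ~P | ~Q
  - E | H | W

Unit clause (W) forces W = True.
Unit clause (N) forces N = True.
Set Q = True.
Set H = True.
Set C = True.
Set E = False.
  then (~B | E) forces B = False.
Set M = False.
Set P = True.
All clauses satisfied.

Q = True; H = True; C = True; E = False; M = False; P = True; W = True; N = True; B = False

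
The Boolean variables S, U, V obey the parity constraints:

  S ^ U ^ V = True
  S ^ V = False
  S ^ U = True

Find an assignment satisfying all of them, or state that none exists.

S = False, U = True, V = False

S ^ U ^ V = F ^ T ^ F = True ✓
S ^ V = F ^ F = False ✓
S ^ U = F ^ T = True ✓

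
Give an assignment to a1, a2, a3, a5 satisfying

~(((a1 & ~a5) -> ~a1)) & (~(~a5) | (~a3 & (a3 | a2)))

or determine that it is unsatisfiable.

a1: True; a2: True; a3: False; a5: False

  ~(((a1 & ~a5) -> ~a1)) = True
    (a1 & ~a5) -> ~a1 = False
      a1 & ~a5 = True
        ~a5 = True
      ~a1 = False
  ~(~a5) | (~a3 & (a3 | a2)) = True
    ~(~a5) = False
      ~a5 = True
    ~a3 & (a3 | a2) = True
      ~a3 = True
      a3 | a2 = True
Both conjuncts True, so the formula holds.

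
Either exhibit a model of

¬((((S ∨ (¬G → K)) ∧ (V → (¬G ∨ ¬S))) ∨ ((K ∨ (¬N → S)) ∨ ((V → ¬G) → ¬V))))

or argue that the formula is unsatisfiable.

V = True; N = False; K = False; S = False; G = False

  ¬((((S ∨ (¬G → K)) ∧ (V → (¬G ∨ ¬S))) ∨ ((K ∨ (¬N → S)) ∨ ((V → ¬G) → ¬V)))) = True
    ((S ∨ (¬G → K)) ∧ (V → (¬G ∨ ¬S))) ∨ ((K ∨ (¬N → S)) ∨ ((V → ¬G) → ¬V)) = False
      (S ∨ (¬G → K)) ∧ (V → (¬G ∨ ¬S)) = False
        S ∨ (¬G → K) = False
          ¬G → K = False
            ¬G = True
        V → (¬G ∨ ¬S) = True
          ¬G ∨ ¬S = True
            ¬G = True
            ¬S = True
      (K ∨ (¬N → S)) ∨ ((V → ¬G) → ¬V) = False
        K ∨ (¬N → S) = False
          ¬N → S = False
            ¬N = True
        (V → ¬G) → ¬V = False
          V → ¬G = True
            ¬G = True
          ¬V = False
The formula evaluates to True.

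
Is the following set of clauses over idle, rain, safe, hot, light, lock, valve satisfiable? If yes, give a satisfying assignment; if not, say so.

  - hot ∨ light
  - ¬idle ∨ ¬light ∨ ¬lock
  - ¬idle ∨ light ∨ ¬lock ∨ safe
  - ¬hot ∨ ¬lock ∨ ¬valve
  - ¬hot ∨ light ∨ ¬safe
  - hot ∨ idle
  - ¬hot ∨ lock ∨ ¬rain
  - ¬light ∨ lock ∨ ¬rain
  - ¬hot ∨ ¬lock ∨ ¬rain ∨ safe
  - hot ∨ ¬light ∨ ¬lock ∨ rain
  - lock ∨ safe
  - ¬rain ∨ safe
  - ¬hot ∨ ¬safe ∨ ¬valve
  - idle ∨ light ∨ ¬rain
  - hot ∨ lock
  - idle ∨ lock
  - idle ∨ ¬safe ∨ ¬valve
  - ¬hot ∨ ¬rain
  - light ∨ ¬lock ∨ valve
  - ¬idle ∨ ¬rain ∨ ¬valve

Set idle = True.
Set rain = False.
Set safe = True.
Try hot = False:
  (hot ∨ light) forces light = True.
  (¬idle ∨ ¬light ∨ ¬lock) forces lock = False.
  clause (hot ∨ lock) is falsified — backtrack.
So hot = True.
  then (¬hot ∨ light ∨ ¬safe) forces light = True.
  then (¬hot ∨ ¬safe ∨ ¬valve) forces valve = False.
  then (¬idle ∨ ¬light ∨ ¬lock) forces lock = False.
All clauses satisfied.

idle: True, rain: False, safe: True, hot: True, light: True, lock: False, valve: False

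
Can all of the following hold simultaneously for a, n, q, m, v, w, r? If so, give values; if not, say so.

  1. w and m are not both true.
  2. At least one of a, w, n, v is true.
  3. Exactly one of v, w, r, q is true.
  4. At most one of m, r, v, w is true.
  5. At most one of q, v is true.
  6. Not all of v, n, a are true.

a = True; n = True; q = True; m = True; v = False; w = False; r = False

  (1) w=F, m=T — not both ✓
  (2) {a, w, n, v}: 2 true — at least one ✓
  (3) {v, w, r, q}: 1 true — exactly one ✓
  (4) {m, r, v, w}: 1 true — at most one ✓
  (5) {q, v}: 1 true — at most one ✓
  (6) {v, n, a}: 2/3 true — not all ✓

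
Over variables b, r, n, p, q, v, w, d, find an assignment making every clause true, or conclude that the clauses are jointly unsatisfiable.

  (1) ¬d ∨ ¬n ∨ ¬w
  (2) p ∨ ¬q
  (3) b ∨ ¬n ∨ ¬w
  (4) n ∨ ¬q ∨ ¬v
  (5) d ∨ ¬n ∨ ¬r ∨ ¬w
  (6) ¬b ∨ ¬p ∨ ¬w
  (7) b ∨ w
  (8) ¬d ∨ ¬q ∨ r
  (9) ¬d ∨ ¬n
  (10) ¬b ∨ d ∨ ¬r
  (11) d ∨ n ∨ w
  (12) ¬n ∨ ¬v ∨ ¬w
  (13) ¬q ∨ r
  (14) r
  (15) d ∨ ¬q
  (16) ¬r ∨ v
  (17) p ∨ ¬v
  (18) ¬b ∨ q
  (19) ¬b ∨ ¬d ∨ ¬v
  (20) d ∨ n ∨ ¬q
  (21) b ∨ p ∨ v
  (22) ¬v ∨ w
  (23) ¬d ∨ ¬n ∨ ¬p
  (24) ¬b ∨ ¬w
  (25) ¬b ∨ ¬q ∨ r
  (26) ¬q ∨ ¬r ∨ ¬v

Unit clause (r) forces r = True.
In (¬r ∨ v) only v is left, so v = True.
In (p ∨ ¬v) only p is left, so p = True.
In (¬v ∨ w) only w is left, so w = True.
In (¬b ∨ ¬w) only ¬b is left, so b = False.
In (¬q ∨ ¬r ∨ ¬v) only ¬q is left, so q = False.
In (b ∨ ¬n ∨ ¬w) only ¬n is left, so n = False.
Set d = False.
All clauses satisfied.

b=F, r=T, n=F, p=T, q=F, v=T, w=T, d=F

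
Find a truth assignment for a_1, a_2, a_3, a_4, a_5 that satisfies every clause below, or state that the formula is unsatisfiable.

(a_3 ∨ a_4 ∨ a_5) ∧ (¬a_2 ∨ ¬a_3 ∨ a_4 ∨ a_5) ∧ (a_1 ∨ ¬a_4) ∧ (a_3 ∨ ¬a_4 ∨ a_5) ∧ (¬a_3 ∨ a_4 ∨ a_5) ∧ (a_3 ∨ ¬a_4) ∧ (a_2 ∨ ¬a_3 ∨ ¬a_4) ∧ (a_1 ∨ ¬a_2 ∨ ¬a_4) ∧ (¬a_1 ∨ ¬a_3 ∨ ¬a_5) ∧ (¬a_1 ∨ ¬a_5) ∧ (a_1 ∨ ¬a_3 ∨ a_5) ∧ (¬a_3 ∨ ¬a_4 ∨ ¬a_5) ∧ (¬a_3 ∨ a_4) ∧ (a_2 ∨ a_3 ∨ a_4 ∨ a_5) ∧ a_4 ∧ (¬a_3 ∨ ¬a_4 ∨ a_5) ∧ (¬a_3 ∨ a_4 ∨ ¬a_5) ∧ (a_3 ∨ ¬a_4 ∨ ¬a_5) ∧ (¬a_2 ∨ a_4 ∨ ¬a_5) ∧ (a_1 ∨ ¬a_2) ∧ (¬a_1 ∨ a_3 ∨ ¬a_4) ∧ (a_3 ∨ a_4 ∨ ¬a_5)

Case a_1 = True:
  (¬a_1 ∨ ¬a_5) forces a_5 = False.
  (a_4) forces a_4 = True.
  (a_3 ∨ ¬a_4 ∨ a_5) forces a_3 = True.
  Clause (¬a_3 ∨ ¬a_4 ∨ a_5) is falsified — contradiction.
Case a_1 = False:
  (a_1 ∨ ¬a_4) forces a_4 = False.
  Clause (a_4) is falsified — contradiction.
Both cases fail, so the formula is unsatisfiable.

The formula is unsatisfiable.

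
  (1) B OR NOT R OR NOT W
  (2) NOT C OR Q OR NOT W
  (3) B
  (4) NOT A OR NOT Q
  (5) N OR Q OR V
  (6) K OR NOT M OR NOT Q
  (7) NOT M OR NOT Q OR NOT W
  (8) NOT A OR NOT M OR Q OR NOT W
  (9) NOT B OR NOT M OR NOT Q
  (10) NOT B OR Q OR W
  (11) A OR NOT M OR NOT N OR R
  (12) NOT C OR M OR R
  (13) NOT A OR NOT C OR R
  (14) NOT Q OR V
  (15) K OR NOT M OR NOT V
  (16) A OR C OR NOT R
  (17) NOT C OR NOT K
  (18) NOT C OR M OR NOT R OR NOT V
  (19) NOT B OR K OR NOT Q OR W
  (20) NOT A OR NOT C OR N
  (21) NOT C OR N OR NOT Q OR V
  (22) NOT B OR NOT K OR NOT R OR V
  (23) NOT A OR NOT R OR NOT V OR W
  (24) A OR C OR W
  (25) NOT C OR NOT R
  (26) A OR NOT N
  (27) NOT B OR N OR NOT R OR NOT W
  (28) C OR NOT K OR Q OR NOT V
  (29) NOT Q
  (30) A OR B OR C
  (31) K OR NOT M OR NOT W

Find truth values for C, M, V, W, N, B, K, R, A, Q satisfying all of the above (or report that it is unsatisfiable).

Unit clause (B) forces B = True.
Unit clause (NOT Q) forces Q = False.
In (NOT B OR Q OR W) only W is left, so W = True.
In (NOT C OR Q OR NOT W) only NOT C is left, so C = False.
Set M = False.
Set V = True.
  then (C OR NOT K OR Q OR NOT V) forces K = False.
Set N = False.
  then (NOT B OR N OR NOT R OR NOT W) forces R = False.
Set A = True.
All clauses satisfied.

C: False, M: False, V: True, W: True, N: False, B: True, K: False, R: False, A: True, Q: False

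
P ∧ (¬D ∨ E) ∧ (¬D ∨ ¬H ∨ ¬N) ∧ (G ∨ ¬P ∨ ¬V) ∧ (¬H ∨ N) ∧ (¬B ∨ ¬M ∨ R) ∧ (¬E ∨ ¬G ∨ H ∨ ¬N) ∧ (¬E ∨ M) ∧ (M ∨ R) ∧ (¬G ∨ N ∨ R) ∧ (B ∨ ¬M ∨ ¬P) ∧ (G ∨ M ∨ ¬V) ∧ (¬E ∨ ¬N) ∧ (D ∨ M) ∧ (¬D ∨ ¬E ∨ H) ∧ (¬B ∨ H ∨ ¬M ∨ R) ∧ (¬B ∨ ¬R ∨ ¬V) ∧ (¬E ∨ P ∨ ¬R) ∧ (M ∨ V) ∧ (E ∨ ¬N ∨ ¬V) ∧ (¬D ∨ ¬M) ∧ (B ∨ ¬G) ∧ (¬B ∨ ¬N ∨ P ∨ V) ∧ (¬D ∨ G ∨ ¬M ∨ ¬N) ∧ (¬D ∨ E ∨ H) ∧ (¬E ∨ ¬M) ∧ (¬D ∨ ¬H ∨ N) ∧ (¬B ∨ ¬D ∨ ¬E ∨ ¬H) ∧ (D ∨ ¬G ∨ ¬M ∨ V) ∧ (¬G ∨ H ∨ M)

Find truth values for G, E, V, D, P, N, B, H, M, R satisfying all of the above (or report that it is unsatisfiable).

Unit clause (P) forces P = True.
Set G = False.
  then (G ∨ ¬P ∨ ¬V) forces V = False.
  then (M ∨ V) forces M = True.
  then (¬D ∨ ¬M) forces D = False.
  then (¬E ∨ ¬M) forces E = False.
  then (B ∨ ¬M ∨ ¬P) forces B = True.
  then (¬B ∨ ¬M ∨ R) forces R = True.
Set N = False.
  then (¬H ∨ N) forces H = False.
All clauses satisfied.

G=F, E=F, V=F, D=F, P=T, N=F, B=T, H=F, M=T, R=T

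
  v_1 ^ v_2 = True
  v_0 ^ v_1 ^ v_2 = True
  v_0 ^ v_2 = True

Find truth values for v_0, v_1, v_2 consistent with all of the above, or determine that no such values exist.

v_0: False; v_1: False; v_2: True

v_1 ^ v_2 = F ^ T = True ✓
v_0 ^ v_1 ^ v_2 = F ^ F ^ T = True ✓
v_0 ^ v_2 = F ^ T = True ✓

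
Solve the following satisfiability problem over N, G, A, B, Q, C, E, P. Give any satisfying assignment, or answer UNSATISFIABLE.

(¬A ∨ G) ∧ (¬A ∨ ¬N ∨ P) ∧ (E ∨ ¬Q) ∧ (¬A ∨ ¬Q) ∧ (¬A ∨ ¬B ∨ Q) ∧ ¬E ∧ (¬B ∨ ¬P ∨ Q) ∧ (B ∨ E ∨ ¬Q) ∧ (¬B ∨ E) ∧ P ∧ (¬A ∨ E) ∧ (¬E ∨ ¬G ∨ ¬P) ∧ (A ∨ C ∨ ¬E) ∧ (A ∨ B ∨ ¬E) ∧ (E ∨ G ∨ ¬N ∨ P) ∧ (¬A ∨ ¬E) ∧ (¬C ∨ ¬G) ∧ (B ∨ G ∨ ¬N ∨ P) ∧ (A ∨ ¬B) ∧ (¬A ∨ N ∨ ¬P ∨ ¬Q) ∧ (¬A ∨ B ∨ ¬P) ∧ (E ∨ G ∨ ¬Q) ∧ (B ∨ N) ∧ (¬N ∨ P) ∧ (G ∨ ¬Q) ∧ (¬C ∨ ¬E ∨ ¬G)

Unit clause (¬E) forces E = False.
In (¬B ∨ E) only ¬B is left, so B = False.
Unit clause (P) forces P = True.
In (¬A ∨ E) only ¬A is left, so A = False.
In (B ∨ N) only N is left, so N = True.
In (E ∨ ¬Q) only ¬Q is left, so Q = False.
Set G = True.
  then (¬C ∨ ¬G) forces C = False.
All clauses satisfied.

N: True; G: True; A: False; B: False; Q: False; C: False; E: False; P: True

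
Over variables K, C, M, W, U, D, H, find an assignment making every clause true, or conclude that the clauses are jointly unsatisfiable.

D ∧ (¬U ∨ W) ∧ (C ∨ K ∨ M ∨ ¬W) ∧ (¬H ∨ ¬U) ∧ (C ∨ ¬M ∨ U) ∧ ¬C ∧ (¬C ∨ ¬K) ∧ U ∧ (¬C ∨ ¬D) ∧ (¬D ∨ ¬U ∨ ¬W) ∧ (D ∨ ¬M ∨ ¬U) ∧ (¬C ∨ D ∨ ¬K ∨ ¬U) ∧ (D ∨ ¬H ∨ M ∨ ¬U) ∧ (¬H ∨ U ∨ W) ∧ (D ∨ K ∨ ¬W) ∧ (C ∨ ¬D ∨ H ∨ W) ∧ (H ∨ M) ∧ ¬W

Unsatisfiable

Case W = True:
  Clause (¬W) is falsified — contradiction.
Case W = False:
  (D) forces D = True.
  (¬U ∨ W) forces U = False.
  Clause (U) is falsified — contradiction.
Both cases fail, so the formula is unsatisfiable.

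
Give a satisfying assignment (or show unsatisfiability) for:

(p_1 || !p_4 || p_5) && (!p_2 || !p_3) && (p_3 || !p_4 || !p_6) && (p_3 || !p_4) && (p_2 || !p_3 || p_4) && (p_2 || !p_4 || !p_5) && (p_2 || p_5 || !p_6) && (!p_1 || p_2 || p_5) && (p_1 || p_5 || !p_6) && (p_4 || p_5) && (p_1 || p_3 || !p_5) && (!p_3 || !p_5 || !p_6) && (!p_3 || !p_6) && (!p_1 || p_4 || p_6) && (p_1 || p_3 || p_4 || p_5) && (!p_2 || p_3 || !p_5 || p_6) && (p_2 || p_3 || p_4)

Set p_1 = True.
Try p_2 = False:
  (!p_1 || p_2 || p_5) forces p_5 = True.
  (p_2 || !p_4 || !p_5) forces p_4 = False.
  (p_2 || !p_3 || p_4) forces p_3 = False.
  clause (p_2 || p_3 || p_4) is falsified — backtrack.
So p_2 = True.
  then (!p_2 || !p_3) forces p_3 = False.
  then (p_3 || !p_4) forces p_4 = False.
  then (p_4 || p_5) forces p_5 = True.
  then (!p_1 || p_4 || p_6) forces p_6 = True.
All clauses satisfied.

p_1 = True, p_2 = True, p_3 = False, p_4 = False, p_5 = True, p_6 = True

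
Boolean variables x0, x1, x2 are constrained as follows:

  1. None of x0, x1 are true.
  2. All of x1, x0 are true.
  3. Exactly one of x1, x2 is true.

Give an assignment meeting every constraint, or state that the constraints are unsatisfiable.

Unsatisfiable — no assignment works.

Case x0 = True:
  Constraint (1) is violated (x0=T) — contradiction.
Case x0 = False:
  Constraint (2) is violated (x0=F) — contradiction.
Both cases fail — unsatisfiable.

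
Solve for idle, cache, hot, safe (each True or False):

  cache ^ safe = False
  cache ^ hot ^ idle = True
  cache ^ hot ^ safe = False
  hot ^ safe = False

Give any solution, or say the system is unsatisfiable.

idle = True, cache = False, hot = False, safe = False

cache ^ safe = F ^ F = False ✓
cache ^ hot ^ idle = F ^ F ^ T = True ✓
cache ^ hot ^ safe = F ^ F ^ F = False ✓
hot ^ safe = F ^ F = False ✓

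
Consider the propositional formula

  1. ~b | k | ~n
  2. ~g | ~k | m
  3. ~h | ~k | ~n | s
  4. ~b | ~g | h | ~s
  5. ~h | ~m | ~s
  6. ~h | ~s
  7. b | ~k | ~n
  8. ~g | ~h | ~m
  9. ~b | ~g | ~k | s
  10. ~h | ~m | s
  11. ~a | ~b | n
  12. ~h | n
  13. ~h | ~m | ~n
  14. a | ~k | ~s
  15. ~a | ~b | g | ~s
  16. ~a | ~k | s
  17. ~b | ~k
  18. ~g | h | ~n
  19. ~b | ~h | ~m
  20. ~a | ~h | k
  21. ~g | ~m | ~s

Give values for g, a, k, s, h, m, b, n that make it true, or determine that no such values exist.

g = False, a = False, k = False, s = False, h = False, m = False, b = False, n = False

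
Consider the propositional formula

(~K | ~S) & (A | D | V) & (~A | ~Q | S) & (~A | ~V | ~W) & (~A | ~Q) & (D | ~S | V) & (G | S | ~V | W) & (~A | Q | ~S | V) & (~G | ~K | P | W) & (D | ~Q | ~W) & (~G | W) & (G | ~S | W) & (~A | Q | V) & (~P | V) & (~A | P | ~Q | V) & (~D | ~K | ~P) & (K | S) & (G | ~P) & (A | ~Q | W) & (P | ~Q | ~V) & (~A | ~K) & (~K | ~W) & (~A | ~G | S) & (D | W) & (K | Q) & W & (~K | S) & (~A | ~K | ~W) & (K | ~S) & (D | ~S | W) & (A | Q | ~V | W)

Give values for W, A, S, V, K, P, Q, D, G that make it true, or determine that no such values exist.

Unsatisfiable — no assignment works.

Case W = True:
  (~K | ~W) forces K = False.
  (K | S) forces S = True.
  Clause (K | ~S) is falsified — contradiction.
Case W = False:
  Clause (W) is falsified — contradiction.
Both cases fail, so the formula is unsatisfiable.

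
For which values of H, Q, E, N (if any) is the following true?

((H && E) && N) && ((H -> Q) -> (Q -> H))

H = True, Q = False, E = True, N = True

  (H && E) && N = True
    H && E = True
  (H -> Q) -> (Q -> H) = True
    H -> Q = False
    Q -> H = True
Both conjuncts True, so the formula holds.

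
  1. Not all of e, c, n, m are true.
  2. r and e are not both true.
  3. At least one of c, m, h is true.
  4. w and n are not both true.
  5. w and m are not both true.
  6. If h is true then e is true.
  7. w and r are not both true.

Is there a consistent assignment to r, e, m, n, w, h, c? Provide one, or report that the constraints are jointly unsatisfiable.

r=F; e=T; m=F; n=T; w=F; h=T; c=F

  (1) {e, c, n, m}: 2/4 true — not all ✓
  (2) r=F, e=T — not both ✓
  (3) {c, m, h}: 1 true — at least one ✓
  (4) w=F, n=T — not both ✓
  (5) w=F, m=F — not both ✓
  (6) h=T ⇒ e: T ✓
  (7) w=F, r=F — not both ✓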